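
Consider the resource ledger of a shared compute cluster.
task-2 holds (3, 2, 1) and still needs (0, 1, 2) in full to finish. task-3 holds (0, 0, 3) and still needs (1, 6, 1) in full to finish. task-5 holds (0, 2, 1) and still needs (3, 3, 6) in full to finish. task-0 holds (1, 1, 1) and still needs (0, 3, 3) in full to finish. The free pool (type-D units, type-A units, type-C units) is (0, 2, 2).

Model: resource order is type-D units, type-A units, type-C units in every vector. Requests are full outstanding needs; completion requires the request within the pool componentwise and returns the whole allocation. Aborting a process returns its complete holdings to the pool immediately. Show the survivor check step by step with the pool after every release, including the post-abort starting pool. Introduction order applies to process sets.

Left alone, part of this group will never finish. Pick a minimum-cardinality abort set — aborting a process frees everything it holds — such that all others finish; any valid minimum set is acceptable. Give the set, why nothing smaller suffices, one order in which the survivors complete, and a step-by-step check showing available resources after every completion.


The answer: abort task-3.
Key observation: no ordering could ever have run task-5 before the abort of task-3; with (0, 0, 3) back in the pool it fits at step 3.
Minimality: the empty abort set fails — the state is deadlocked as it stands.
The survivors complete as task-2, task-0, task-5. Verifying each step (starting from the post-abort pool):
  pool = (0, 2, 5)
  task-2 needs (0, 1, 2) <= (0, 2, 5) -> finishes; pool += (3, 2, 1) = (3, 4, 6)
  task-0 needs (0, 3, 3) <= (3, 4, 6) -> finishes; pool += (1, 1, 1) = (4, 5, 7)
  task-5 needs (3, 3, 6) <= (4, 5, 7) -> finishes; pool += (0, 2, 1) = (4, 7, 8)


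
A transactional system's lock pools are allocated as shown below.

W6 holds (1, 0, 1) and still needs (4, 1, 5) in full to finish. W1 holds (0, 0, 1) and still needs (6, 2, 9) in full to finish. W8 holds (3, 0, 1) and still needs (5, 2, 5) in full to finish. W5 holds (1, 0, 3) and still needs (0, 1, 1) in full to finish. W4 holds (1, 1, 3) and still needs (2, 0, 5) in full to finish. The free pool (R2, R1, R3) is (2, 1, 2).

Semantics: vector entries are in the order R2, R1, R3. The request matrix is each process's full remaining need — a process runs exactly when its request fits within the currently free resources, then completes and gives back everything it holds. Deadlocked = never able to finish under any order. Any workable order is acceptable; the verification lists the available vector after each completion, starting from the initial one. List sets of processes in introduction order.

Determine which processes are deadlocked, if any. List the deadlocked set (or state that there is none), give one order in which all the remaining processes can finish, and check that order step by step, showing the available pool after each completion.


No process is deadlocked.
Key observation: beginning at W5, releases accumulate fast enough that every process eventually fits.
One completion order for the rest: W5, W4, W6, W8, W1. Walking it through:
  pool = (2, 1, 2)
  W5: need (0, 1, 1) fits (2, 1, 2); releases (1, 0, 3), pool now (3, 1, 5)
  W4: need (2, 0, 5) fits (3, 1, 5); releases (1, 1, 3), pool now (4, 2, 8)
  W6: need (4, 1, 5) fits (4, 2, 8); releases (1, 0, 1), pool now (5, 2, 9)
  W8: need (5, 2, 5) fits (5, 2, 9); releases (3, 0, 1), pool now (8, 2, 10)
  W1: need (6, 2, 9) fits (8, 2, 10); releases (0, 0, 1), pool now (8, 2, 11)


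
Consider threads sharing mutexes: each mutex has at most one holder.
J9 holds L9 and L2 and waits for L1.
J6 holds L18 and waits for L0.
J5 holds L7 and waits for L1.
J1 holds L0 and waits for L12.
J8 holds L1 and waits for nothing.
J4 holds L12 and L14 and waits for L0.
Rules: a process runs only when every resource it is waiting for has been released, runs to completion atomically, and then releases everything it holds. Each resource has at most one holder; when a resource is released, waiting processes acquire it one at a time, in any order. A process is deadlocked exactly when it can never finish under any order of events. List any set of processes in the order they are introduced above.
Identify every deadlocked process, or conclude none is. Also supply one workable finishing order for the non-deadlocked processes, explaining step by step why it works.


The deadlocked set is J6, J1 and J4.
Key observation: J1 -> J4 -> J1 is a circular wait — nothing in it can go first; J6 waits into the deadlock from upstream.
A valid finishing order for the others: J8, J9, J5.
Verifying each step:
  run J8 (it waits on nothing); releases L1
  J9 waits on L1 — all released -> runs and releases L9 and L2
  J5 waits on L1 — all released -> runs and releases L7


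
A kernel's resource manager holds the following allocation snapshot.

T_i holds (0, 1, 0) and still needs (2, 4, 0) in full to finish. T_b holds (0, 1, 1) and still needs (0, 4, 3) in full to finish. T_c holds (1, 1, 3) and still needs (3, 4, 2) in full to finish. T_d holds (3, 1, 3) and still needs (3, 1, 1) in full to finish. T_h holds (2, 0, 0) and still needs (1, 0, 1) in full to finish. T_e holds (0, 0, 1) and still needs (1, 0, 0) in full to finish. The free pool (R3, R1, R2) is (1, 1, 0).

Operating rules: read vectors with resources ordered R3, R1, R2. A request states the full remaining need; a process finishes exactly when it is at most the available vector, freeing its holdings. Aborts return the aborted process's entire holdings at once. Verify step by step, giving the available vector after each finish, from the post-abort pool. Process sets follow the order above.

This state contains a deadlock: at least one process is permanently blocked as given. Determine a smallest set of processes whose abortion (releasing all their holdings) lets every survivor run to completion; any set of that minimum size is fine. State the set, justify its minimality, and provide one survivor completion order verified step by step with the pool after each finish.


Minimum abort set: T_b and T_c.
Key observation: no ordering could ever have run T_i before the abort of T_b and T_c; with (1, 2, 4) back in the pool it fits at step 4.
Minimality, checking each single-abort alternative: T_i alone leaves T_b blocked (short on R1); T_b alone leaves T_i blocked (short on R1); T_c alone leaves T_i blocked (short on R1); T_d alone leaves T_i blocked (short on R1); T_h alone leaves T_i blocked (short on R1); T_e alone leaves T_i blocked (short on R1).
The survivors complete as T_h, T_d, T_e, T_i. Check, step by step (starting from the post-abort pool):
  pool = (2, 3, 4)
  run T_h (needs (1, 0, 1), free (2, 3, 4)); after release of (2, 0, 0) the pool is (4, 3, 4)
  run T_d (needs (3, 1, 1), free (4, 3, 4)); after release of (3, 1, 3) the pool is (7, 4, 7)
  run T_e (needs (1, 0, 0), free (7, 4, 7)); after release of (0, 0, 1) the pool is (7, 4, 8)
  run T_i (needs (2, 4, 0), free (7, 4, 8)); after release of (0, 1, 0) the pool is (7, 5, 8)


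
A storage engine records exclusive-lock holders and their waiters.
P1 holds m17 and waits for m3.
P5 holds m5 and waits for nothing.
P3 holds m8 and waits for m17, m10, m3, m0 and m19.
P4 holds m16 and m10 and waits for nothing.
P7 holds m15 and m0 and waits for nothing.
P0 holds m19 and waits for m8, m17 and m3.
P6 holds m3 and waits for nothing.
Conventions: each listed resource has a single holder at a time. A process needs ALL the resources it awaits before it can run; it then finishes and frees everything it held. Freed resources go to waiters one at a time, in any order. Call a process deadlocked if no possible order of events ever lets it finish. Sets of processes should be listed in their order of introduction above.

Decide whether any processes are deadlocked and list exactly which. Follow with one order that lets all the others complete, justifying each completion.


The deadlocked set is P3 and P0.
Key observation: the knot is the closed ring of waits P3 -> P0 -> P3; no other process is dragged down with it.
One completion order for the rest: P5, P4, P6, P1, P7.
Walking it through:
  P5: no waits; runs immediately, freeing m5
  P4: no waits; runs immediately, freeing m16 and m10
  P6: no waits; runs immediately, freeing m3
  P1 waits on m3 — all released -> runs and releases m17
  P7: no waits; runs immediately, freeing m15 and m0


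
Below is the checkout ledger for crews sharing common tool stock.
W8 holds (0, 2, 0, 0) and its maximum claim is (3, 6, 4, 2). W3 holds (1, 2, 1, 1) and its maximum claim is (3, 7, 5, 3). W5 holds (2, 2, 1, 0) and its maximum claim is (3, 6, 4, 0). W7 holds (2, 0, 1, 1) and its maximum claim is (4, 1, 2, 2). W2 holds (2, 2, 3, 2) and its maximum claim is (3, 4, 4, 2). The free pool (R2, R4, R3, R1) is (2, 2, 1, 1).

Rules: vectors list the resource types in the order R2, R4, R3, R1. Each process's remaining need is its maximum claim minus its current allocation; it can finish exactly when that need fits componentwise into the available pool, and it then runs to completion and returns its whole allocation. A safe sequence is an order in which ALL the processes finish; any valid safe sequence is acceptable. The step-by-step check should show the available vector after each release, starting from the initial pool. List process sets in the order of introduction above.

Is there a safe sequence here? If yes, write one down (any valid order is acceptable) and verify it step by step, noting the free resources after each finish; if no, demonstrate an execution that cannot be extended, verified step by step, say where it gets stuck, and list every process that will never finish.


SAFE, for example via the order W2, W8, W7, W5, W3.
Key observation: at W2 the run first touches a limit — (1, 2, 1, 0) against (2, 2, 1, 1), exact on a resource it actually requests.
Step-by-step check:
  pool = (2, 2, 1, 1)
  W2 needs (1, 2, 1, 0) <= (2, 2, 1, 1) -> finishes; pool += (2, 2, 3, 2) = (4, 4, 4, 3)
  W8 needs (3, 4, 4, 2) <= (4, 4, 4, 3) -> finishes; pool += (0, 2, 0, 0) = (4, 6, 4, 3)
  W7 needs (2, 1, 1, 1) <= (4, 6, 4, 3) -> finishes; pool += (2, 0, 1, 1) = (6, 6, 5, 4)
  W5 needs (1, 4, 3, 0) <= (6, 6, 5, 4) -> finishes; pool += (2, 2, 1, 0) = (8, 8, 6, 4)
  W3 needs (2, 5, 4, 2) <= (8, 8, 6, 4) -> finishes; pool += (1, 2, 1, 1) = (9, 10, 7, 5)


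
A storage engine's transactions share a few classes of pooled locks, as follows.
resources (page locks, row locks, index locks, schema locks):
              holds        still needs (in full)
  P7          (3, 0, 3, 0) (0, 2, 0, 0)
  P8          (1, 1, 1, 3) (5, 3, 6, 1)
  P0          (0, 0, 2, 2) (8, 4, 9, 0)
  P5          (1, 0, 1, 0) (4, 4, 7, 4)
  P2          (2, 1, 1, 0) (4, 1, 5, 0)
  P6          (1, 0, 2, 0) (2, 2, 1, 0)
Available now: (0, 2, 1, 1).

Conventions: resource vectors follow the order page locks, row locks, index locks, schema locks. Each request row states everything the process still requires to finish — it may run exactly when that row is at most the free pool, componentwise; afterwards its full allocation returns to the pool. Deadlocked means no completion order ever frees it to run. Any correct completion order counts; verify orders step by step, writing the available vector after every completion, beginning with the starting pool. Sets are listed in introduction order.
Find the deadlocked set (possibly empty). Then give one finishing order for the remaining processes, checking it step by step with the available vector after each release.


Nothing here is deadlocked.
Key observation: starting with P7, each completion frees enough for the next — no one is permanently blocked.
The rest can finish in the order P7, P6, P2, P8, P5, P0. Check, step by step:
  pool = (0, 2, 1, 1)
  P7: need (0, 2, 0, 0) fits (0, 2, 1, 1); releases (3, 0, 3, 0), pool now (3, 2, 4, 1)
  P6: need (2, 2, 1, 0) fits (3, 2, 4, 1); releases (1, 0, 2, 0), pool now (4, 2, 6, 1)
  P2: need (4, 1, 5, 0) fits (4, 2, 6, 1); releases (2, 1, 1, 0), pool now (6, 3, 7, 1)
  P8: need (5, 3, 6, 1) fits (6, 3, 7, 1); releases (1, 1, 1, 3), pool now (7, 4, 8, 4)
  P5: need (4, 4, 7, 4) fits (7, 4, 8, 4); releases (1, 0, 1, 0), pool now (8, 4, 9, 4)
  P0: need (8, 4, 9, 0) fits (8, 4, 9, 4); releases (0, 0, 2, 2), pool now (8, 4, 11, 6)


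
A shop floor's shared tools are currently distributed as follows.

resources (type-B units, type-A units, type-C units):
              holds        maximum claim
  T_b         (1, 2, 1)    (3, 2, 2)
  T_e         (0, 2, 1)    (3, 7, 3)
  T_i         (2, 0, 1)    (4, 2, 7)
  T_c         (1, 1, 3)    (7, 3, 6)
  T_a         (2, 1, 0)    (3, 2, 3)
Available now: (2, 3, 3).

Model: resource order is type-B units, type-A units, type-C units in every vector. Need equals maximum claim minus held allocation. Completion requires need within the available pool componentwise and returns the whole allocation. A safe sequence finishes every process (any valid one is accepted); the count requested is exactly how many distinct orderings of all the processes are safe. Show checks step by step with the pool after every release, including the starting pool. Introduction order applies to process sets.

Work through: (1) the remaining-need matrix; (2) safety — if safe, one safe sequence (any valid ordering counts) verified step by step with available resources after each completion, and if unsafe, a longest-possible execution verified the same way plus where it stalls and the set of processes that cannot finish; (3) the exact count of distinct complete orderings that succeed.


(1) Remaining need (order type-B units, type-A units, type-C units):
  T_b: (2, 0, 1)
  T_e: (3, 5, 2)
  T_i: (2, 2, 6)
  T_c: (6, 2, 3)
  T_a: (1, 1, 3)
(2) UNSAFE.
Key observation: after T_b, T_a, T_e the pool peaks at (5, 8, 5), and each blocked process is short somewhere: T_i on type-C units; T_c on type-B units.
Going as far as possible: T_b, T_a, T_e; after that, nothing fits. Walking it through:
  pool = (2, 3, 3)
  T_b needs (2, 0, 1) <= (2, 3, 3) -> finishes; pool += (1, 2, 1) = (3, 5, 4)
  T_a needs (1, 1, 3) <= (3, 5, 4) -> finishes; pool += (2, 1, 0) = (5, 6, 4)
  T_e needs (3, 5, 2) <= (5, 6, 4) -> finishes; pool += (0, 2, 1) = (5, 8, 5)
  blocked: T_i wants (2, 2, 6), pool (5, 8, 5) — not enough type-C units
  blocked: T_c wants (6, 2, 3), pool (5, 8, 5) — not enough type-B units
Never able to finish: T_i and T_c.
(3) Precisely 0 of the possible complete orderings are safe sequences.


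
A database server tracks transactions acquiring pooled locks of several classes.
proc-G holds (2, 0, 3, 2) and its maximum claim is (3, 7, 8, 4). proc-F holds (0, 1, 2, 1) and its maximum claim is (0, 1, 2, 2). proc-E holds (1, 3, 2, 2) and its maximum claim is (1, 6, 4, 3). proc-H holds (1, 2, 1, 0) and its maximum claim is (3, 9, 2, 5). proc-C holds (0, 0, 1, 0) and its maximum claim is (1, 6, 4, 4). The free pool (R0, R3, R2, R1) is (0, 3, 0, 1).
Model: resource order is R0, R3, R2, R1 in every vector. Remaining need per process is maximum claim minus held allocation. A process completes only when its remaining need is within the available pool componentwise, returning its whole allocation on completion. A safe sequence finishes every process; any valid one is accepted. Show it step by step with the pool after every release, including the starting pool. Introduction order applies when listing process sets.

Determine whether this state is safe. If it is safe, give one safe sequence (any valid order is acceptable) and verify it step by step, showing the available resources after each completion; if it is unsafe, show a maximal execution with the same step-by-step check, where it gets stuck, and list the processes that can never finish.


SAFE, for example via the order proc-F, proc-E, proc-C, proc-G, proc-H.
Key observation: the first exact fit in this order is proc-F — it needs (0, 0, 0, 1) with (0, 3, 0, 1) free, meeting a requested resource to the last unit.
Verifying each step:
  pool = (0, 3, 0, 1)
  proc-F needs (0, 0, 0, 1) <= (0, 3, 0, 1) -> finishes; pool += (0, 1, 2, 1) = (0, 4, 2, 2)
  proc-E needs (0, 3, 2, 1) <= (0, 4, 2, 2) -> finishes; pool += (1, 3, 2, 2) = (1, 7, 4, 4)
  proc-C needs (1, 6, 3, 4) <= (1, 7, 4, 4) -> finishes; pool += (0, 0, 1, 0) = (1, 7, 5, 4)
  proc-G needs (1, 7, 5, 2) <= (1, 7, 5, 4) -> finishes; pool += (2, 0, 3, 2) = (3, 7, 8, 6)
  proc-H needs (2, 7, 1, 5) <= (3, 7, 8, 6) -> finishes; pool += (1, 2, 1, 0) = (4, 9, 9, 6)


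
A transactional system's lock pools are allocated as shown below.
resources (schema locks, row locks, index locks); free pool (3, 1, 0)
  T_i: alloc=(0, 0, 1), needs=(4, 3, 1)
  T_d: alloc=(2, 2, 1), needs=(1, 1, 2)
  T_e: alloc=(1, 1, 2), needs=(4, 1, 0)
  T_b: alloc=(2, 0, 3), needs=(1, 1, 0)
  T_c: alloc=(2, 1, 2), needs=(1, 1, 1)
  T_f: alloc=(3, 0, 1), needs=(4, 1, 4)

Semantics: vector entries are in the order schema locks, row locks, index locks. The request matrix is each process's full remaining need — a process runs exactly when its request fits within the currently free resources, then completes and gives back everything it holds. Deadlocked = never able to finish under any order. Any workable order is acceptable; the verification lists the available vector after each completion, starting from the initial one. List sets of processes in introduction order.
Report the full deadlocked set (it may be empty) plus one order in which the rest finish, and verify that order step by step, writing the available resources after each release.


Nothing here is deadlocked.
Key observation: T_b fits the free pool immediately, and its release cascades until everyone finishes.
A valid finishing order for the others: T_b, T_e, T_d, T_c, T_f, T_i. Check, step by step:
  pool = (3, 1, 0)
  run T_b (needs (1, 1, 0), free (3, 1, 0)); after release of (2, 0, 3) the pool is (5, 1, 3)
  run T_e (needs (4, 1, 0), free (5, 1, 3)); after release of (1, 1, 2) the pool is (6, 2, 5)
  run T_d (needs (1, 1, 2), free (6, 2, 5)); after release of (2, 2, 1) the pool is (8, 4, 6)
  run T_c (needs (1, 1, 1), free (8, 4, 6)); after release of (2, 1, 2) the pool is (10, 5, 8)
  run T_f (needs (4, 1, 4), free (10, 5, 8)); after release of (3, 0, 1) the pool is (13, 5, 9)
  run T_i (needs (4, 3, 1), free (13, 5, 9)); after release of (0, 0, 1) the pool is (13, 5, 10)


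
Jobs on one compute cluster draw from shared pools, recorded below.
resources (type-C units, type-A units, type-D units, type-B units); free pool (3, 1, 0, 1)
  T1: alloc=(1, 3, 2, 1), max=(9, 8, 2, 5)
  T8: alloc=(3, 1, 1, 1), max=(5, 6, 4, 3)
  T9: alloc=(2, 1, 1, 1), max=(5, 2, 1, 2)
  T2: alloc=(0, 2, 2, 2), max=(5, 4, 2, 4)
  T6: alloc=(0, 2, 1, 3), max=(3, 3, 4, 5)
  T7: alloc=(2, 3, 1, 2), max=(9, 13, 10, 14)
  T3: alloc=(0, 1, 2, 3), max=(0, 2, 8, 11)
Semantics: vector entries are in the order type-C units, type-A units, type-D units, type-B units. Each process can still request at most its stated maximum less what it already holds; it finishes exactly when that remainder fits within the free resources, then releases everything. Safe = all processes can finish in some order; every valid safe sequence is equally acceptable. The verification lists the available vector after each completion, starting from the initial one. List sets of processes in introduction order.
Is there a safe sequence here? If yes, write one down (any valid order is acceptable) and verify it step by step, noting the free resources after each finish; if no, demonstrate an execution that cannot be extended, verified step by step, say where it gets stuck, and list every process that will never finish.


The state is SAFE; one workable sequence: T9, T2, T6, T8, T1, T3, T7.
Key observation: T9 marks the first exact bind of the order: its need (3, 1, 0, 1) fits the free (3, 1, 0, 1) with zero slack on a requested resource.
Check, step by step:
  pool = (3, 1, 0, 1)
  run T9 (needs (3, 1, 0, 1), free (3, 1, 0, 1)); after release of (2, 1, 1, 1) the pool is (5, 2, 1, 2)
  run T2 (needs (5, 2, 0, 2), free (5, 2, 1, 2)); after release of (0, 2, 2, 2) the pool is (5, 4, 3, 4)
  run T6 (needs (3, 1, 3, 2), free (5, 4, 3, 4)); after release of (0, 2, 1, 3) the pool is (5, 6, 4, 7)
  run T8 (needs (2, 5, 3, 2), free (5, 6, 4, 7)); after release of (3, 1, 1, 1) the pool is (8, 7, 5, 8)
  run T1 (needs (8, 5, 0, 4), free (8, 7, 5, 8)); after release of (1, 3, 2, 1) the pool is (9, 10, 7, 9)
  run T3 (needs (0, 1, 6, 8), free (9, 10, 7, 9)); after release of (0, 1, 2, 3) the pool is (9, 11, 9, 12)
  run T7 (needs (7, 10, 9, 12), free (9, 11, 9, 12)); after release of (2, 3, 1, 2) the pool is (11, 14, 10, 14)


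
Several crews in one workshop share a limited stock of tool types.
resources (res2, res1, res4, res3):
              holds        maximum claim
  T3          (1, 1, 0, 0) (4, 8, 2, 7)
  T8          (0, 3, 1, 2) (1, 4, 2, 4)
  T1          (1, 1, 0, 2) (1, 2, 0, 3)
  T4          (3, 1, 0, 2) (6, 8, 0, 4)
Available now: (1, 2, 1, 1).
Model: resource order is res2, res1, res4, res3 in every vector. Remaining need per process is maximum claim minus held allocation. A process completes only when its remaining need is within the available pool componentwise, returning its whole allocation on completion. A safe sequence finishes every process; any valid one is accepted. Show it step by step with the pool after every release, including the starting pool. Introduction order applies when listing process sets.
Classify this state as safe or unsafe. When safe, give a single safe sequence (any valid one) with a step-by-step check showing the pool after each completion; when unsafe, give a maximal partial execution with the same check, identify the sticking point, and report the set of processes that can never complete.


UNSAFE.
Key observation: no order helps: past T1, T8, the free pool tops out at (2, 6, 2, 5), below what each blocked process needs in res2.
Going as far as possible: T1, T8; after that, nothing fits. Verifying each step:
  pool = (1, 2, 1, 1)
  T1: need (0, 1, 0, 1) fits (1, 2, 1, 1); releases (1, 1, 0, 2), pool now (2, 3, 1, 3)
  T8: need (1, 1, 1, 2) fits (2, 3, 1, 3); releases (0, 3, 1, 2), pool now (2, 6, 2, 5)
  blocked: T3 wants (3, 7, 2, 7), pool (2, 6, 2, 5) — not enough res2, res1 and res3
  blocked: T4 wants (3, 7, 0, 2), pool (2, 6, 2, 5) — not enough res2 and res1
Processes that can never finish: T3 and T4.


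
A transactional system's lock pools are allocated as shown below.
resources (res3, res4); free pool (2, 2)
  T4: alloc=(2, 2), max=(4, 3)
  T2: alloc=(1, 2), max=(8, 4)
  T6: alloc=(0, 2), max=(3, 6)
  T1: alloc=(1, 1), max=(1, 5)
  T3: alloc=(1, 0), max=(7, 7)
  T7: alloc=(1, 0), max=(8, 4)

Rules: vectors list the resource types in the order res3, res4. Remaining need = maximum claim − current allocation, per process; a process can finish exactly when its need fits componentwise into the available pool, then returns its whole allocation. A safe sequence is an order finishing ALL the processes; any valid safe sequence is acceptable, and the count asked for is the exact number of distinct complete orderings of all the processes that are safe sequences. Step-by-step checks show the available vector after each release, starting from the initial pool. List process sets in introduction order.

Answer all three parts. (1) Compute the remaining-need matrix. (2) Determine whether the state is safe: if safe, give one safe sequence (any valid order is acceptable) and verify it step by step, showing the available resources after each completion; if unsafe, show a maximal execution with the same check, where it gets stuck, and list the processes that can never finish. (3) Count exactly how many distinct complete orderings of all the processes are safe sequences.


(1) Remaining need (order res3, res4):
  T4: (2, 1)
  T2: (7, 2)
  T6: (3, 4)
  T1: (0, 4)
  T3: (6, 7)
  T7: (7, 4)
(2) UNSAFE.
Key observation: after T4, T1, T6 complete, (5, 7) is the best the pool ever gets, yet each leftover process wants more res3.
Going as far as possible: T4, T1, T6; after that, nothing fits. Check, step by step:
  pool = (2, 2)
  run T4 (needs (2, 1), free (2, 2)); after release of (2, 2) the pool is (4, 4)
  run T1 (needs (0, 4), free (4, 4)); after release of (1, 1) the pool is (5, 5)
  run T6 (needs (3, 4), free (5, 5)); after release of (0, 2) the pool is (5, 7)
  T2 cannot run: need (7, 2) vs free (5, 7) (insufficient res3)
  T3 cannot run: need (6, 7) vs free (5, 7) (insufficient res3)
  T7 cannot run: need (7, 4) vs free (5, 7) (insufficient res3)
Permanently blocked: T2, T3 and T7.
(3) Precisely 0 of the possible complete orderings are safe sequences.


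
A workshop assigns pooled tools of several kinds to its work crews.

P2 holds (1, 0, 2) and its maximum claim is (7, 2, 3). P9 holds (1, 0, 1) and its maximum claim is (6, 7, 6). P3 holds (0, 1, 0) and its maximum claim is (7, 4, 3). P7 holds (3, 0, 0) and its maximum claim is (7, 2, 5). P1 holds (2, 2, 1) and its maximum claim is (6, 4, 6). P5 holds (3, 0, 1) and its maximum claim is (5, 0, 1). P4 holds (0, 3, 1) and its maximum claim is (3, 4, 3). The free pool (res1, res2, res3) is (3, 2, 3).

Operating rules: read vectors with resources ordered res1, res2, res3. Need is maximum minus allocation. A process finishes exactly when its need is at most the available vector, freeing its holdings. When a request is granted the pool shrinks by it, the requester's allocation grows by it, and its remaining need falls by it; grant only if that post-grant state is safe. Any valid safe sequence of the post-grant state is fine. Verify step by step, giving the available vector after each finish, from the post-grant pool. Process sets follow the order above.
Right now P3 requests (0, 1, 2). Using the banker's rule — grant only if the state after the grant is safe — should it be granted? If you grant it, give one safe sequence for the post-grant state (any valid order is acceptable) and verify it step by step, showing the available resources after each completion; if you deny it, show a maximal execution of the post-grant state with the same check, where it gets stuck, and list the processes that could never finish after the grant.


GRANT — the state after the grant stays safe, e.g. via P5, P4, P2, P3, P1, P7, P9.
Key observation: post-grant, (3, 1, 1) remains, and an order beginning with P5 completes everyone.
Verifying the post-grant state step by step:
  pool = (3, 1, 1)
  P5: need (2, 0, 0) fits (3, 1, 1); releases (3, 0, 1), pool now (6, 1, 2)
  P4: need (3, 1, 2) fits (6, 1, 2); releases (0, 3, 1), pool now (6, 4, 3)
  P2: need (6, 2, 1) fits (6, 4, 3); releases (1, 0, 2), pool now (7, 4, 5)
  P3: need (7, 2, 1) fits (7, 4, 5); releases (0, 2, 2), pool now (7, 6, 7)
  P1: need (4, 2, 5) fits (7, 6, 7); releases (2, 2, 1), pool now (9, 8, 8)
  P7: need (4, 2, 5) fits (9, 8, 8); releases (3, 0, 0), pool now (12, 8, 8)
  P9: need (5, 7, 5) fits (12, 8, 8); releases (1, 0, 1), pool now (13, 8, 9)


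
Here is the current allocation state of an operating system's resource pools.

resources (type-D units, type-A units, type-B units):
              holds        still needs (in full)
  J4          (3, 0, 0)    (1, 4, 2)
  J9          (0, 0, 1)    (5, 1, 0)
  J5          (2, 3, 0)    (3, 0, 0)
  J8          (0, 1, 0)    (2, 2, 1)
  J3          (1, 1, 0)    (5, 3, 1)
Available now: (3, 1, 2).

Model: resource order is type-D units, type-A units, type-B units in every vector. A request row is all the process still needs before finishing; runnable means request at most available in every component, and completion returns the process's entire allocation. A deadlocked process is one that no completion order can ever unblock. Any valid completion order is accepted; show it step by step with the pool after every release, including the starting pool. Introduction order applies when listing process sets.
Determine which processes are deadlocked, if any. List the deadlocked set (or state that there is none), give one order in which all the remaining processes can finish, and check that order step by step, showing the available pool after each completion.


The deadlocked set is empty.
Key observation: J5 can run right away; the returned allocation unlocks the remaining processes in turn.
The rest can finish in the order J5, J4, J9, J8, J3. Verifying each step:
  pool = (3, 1, 2)
  J5: need (3, 0, 0) fits (3, 1, 2); releases (2, 3, 0), pool now (5, 4, 2)
  J4: need (1, 4, 2) fits (5, 4, 2); releases (3, 0, 0), pool now (8, 4, 2)
  J9: need (5, 1, 0) fits (8, 4, 2); releases (0, 0, 1), pool now (8, 4, 3)
  J8: need (2, 2, 1) fits (8, 4, 3); releases (0, 1, 0), pool now (8, 5, 3)
  J3: need (5, 3, 1) fits (8, 5, 3); releases (1, 1, 0), pool now (9, 6, 3)


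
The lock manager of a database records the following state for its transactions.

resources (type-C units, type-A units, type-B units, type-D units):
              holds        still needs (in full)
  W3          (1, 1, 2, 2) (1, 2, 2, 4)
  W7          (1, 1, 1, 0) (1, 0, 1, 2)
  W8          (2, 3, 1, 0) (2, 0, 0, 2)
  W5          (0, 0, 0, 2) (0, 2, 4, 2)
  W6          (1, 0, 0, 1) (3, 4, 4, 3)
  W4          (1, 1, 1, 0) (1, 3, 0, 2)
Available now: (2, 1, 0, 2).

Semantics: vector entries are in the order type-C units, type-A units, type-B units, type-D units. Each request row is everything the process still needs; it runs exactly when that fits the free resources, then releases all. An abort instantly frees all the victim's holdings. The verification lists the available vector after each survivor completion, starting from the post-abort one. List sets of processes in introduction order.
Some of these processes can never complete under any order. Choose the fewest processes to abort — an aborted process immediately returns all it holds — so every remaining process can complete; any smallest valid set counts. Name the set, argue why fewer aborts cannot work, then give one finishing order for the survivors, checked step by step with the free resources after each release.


The answer: abort W5.
Key observation: no ordering could ever have run W3 before the abort of W5; with (0, 0, 0, 2) back in the pool it fits at step 3.
No smaller set exists: with zero aborts the deadlock remains.
The survivors complete as W8, W7, W3, W6, W4. Check, step by step (starting from the post-abort pool):
  pool = (2, 1, 0, 4)
  W8 needs (2, 0, 0, 2) <= (2, 1, 0, 4) -> finishes; pool += (2, 3, 1, 0) = (4, 4, 1, 4)
  W7 needs (1, 0, 1, 2) <= (4, 4, 1, 4) -> finishes; pool += (1, 1, 1, 0) = (5, 5, 2, 4)
  W3 needs (1, 2, 2, 4) <= (5, 5, 2, 4) -> finishes; pool += (1, 1, 2, 2) = (6, 6, 4, 6)
  W6 needs (3, 4, 4, 3) <= (6, 6, 4, 6) -> finishes; pool += (1, 0, 0, 1) = (7, 6, 4, 7)
  W4 needs (1, 3, 0, 2) <= (7, 6, 4, 7) -> finishes; pool += (1, 1, 1, 0) = (8, 7, 5, 7)


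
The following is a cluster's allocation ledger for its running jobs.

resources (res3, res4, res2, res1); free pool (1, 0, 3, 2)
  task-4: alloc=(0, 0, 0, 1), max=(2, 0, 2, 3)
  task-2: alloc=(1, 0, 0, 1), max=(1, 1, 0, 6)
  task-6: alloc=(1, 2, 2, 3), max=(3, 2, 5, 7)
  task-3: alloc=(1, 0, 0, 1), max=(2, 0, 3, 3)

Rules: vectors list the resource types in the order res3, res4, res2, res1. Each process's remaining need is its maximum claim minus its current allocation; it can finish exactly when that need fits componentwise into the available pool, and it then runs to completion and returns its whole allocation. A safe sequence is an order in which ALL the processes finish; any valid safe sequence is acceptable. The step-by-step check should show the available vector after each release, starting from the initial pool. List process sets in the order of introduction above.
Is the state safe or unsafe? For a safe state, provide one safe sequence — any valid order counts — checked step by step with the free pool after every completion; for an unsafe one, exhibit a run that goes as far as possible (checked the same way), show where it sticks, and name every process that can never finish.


The state is SAFE; one workable sequence: task-3, task-4, task-6, task-2.
Key observation: at task-3 the run first touches a limit — (1, 0, 3, 2) against (1, 0, 3, 2), exact on a resource it actually requests.
Walking it through:
  pool = (1, 0, 3, 2)
  task-3: need (1, 0, 3, 2) fits (1, 0, 3, 2); releases (1, 0, 0, 1), pool now (2, 0, 3, 3)
  task-4: need (2, 0, 2, 2) fits (2, 0, 3, 3); releases (0, 0, 0, 1), pool now (2, 0, 3, 4)
  task-6: need (2, 0, 3, 4) fits (2, 0, 3, 4); releases (1, 2, 2, 3), pool now (3, 2, 5, 7)
  task-2: need (0, 1, 0, 5) fits (3, 2, 5, 7); releases (1, 0, 0, 1), pool now (4, 2, 5, 8)


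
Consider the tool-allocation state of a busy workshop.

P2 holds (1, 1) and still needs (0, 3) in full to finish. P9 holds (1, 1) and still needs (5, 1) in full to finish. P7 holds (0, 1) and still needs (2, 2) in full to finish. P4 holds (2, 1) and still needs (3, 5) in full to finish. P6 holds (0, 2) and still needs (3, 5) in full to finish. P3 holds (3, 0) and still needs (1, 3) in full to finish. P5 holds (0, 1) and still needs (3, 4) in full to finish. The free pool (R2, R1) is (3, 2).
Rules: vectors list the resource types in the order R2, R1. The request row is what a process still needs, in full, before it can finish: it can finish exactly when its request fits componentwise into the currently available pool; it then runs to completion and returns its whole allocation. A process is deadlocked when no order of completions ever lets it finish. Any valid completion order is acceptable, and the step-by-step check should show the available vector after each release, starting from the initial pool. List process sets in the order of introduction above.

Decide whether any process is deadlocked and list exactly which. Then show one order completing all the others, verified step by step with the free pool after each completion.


Nothing here is deadlocked.
Key observation: the pool covers P7 at once, and every later process fits after earlier releases.
A valid finishing order for the others: P7, P2, P3, P9, P4, P5, P6. Verifying each step:
  pool = (3, 2)
  P7: need (2, 2) fits (3, 2); releases (0, 1), pool now (3, 3)
  P2: need (0, 3) fits (3, 3); releases (1, 1), pool now (4, 4)
  P3: need (1, 3) fits (4, 4); releases (3, 0), pool now (7, 4)
  P9: need (5, 1) fits (7, 4); releases (1, 1), pool now (8, 5)
  P4: need (3, 5) fits (8, 5); releases (2, 1), pool now (10, 6)
  P5: need (3, 4) fits (10, 6); releases (0, 1), pool now (10, 7)
  P6: need (3, 5) fits (10, 7); releases (0, 2), pool now (10, 9)


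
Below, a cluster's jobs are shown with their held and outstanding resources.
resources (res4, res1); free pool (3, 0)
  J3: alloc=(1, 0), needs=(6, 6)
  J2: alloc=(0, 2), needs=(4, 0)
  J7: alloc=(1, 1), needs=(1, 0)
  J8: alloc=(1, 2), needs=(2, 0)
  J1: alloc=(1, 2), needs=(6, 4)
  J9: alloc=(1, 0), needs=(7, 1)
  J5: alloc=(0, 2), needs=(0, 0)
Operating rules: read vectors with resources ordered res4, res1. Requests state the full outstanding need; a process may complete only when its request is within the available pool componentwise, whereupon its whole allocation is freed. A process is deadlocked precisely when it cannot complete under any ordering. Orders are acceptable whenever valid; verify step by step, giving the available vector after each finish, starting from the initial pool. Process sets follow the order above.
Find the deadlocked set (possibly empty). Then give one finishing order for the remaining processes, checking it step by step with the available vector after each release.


Deadlocked: J3, J1 and J9.
Key observation: J7, J5, J8, J2 can finish, but then (5, 7) is all there is, and the blocked group's res4 demands exceed it.
A valid finishing order for the others: J7, J5, J8, J2. Step-by-step check:
  pool = (3, 0)
  run J7 (needs (1, 0), free (3, 0)); after release of (1, 1) the pool is (4, 1)
  run J5 (needs (0, 0), free (4, 1)); after release of (0, 2) the pool is (4, 3)
  run J8 (needs (2, 0), free (4, 3)); after release of (1, 2) the pool is (5, 5)
  run J2 (needs (4, 0), free (5, 5)); after release of (0, 2) the pool is (5, 7)
None of the blocked processes ever fits:
  blocked: J3 wants (6, 6), pool (5, 7) — not enough res4
  blocked: J1 wants (6, 4), pool (5, 7) — not enough res4
  blocked: J9 wants (7, 1), pool (5, 7) — not enough res4


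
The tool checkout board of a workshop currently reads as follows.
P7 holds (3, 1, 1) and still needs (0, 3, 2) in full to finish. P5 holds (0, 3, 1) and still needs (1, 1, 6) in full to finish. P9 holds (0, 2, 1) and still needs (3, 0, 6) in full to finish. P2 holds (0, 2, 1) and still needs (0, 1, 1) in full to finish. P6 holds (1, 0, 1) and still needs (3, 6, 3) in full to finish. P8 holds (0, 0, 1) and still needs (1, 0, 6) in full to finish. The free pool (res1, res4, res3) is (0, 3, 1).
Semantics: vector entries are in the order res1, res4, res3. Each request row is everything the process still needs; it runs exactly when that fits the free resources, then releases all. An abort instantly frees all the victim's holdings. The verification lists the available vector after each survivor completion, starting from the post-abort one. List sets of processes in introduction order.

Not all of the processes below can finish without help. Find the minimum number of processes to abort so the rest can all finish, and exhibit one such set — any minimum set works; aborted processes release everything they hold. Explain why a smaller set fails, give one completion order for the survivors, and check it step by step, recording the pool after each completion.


Abort P5 and P8.
Key observation: no ordering could ever have run P9 before the abort of P5 and P8; with (0, 3, 2) back in the pool it fits at step 4.
Why nothing smaller works — every single abort fails: P7 alone leaves P5 blocked (short on res3); P5 alone leaves P9 blocked (short on res3); P9 alone leaves P5 blocked (short on res3); P2 alone leaves P5 blocked (short on res3); P6 alone leaves P5 blocked (short on res3); P8 alone leaves P5 blocked (short on res3).
Survivors finish in the order: P7, P2, P6, P9. Step-by-step check (pool after the aborts first):
  pool = (0, 6, 3)
  run P7 (needs (0, 3, 2), free (0, 6, 3)); after release of (3, 1, 1) the pool is (3, 7, 4)
  run P2 (needs (0, 1, 1), free (3, 7, 4)); after release of (0, 2, 1) the pool is (3, 9, 5)
  run P6 (needs (3, 6, 3), free (3, 9, 5)); after release of (1, 0, 1) the pool is (4, 9, 6)
  run P9 (needs (3, 0, 6), free (4, 9, 6)); after release of (0, 2, 1) the pool is (4, 11, 7)


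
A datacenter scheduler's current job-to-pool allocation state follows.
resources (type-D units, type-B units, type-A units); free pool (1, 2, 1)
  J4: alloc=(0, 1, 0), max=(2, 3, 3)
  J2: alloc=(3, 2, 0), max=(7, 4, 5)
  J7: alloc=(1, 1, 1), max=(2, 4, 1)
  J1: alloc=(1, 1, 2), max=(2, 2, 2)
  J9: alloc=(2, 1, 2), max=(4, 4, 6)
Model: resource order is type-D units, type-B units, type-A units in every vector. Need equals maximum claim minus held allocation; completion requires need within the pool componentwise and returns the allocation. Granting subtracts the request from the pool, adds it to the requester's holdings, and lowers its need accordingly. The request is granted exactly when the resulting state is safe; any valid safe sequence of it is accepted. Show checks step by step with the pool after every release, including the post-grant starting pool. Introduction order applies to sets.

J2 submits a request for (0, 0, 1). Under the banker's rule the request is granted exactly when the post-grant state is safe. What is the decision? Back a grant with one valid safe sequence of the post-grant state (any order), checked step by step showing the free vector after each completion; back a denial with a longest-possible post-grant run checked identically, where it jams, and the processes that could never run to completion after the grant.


DENY — the pretend-granted state is unsafe.
Key observation: even finishing J1, J7, J4 leaves just (3, 5, 3) free — too little type-A units for any of the remaining processes.
On the post-grant state, J1, J7, J4 is a maximal run — nothing extends it. Verifying each step:
  pool = (1, 2, 0)
  J1: need (1, 1, 0) fits (1, 2, 0); releases (1, 1, 2), pool now (2, 3, 2)
  J7: need (1, 3, 0) fits (2, 3, 2); releases (1, 1, 1), pool now (3, 4, 3)
  J4: need (2, 2, 3) fits (3, 4, 3); releases (0, 1, 0), pool now (3, 5, 3)
  J2 cannot run: need (4, 2, 4) vs free (3, 5, 3) (insufficient type-D units and type-A units)
  J9 cannot run: need (2, 3, 4) vs free (3, 5, 3) (insufficient type-A units)
Post-grant, the permanently blocked set is J2 and J9.
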